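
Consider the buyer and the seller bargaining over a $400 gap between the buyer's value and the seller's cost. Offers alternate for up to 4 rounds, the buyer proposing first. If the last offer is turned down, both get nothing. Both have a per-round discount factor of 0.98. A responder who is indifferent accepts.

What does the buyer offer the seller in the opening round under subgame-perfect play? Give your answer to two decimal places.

Round 4 (the seller proposes): the buyer will accept anything ≥ 0, so the seller offers 0 and keeps 400.
Round 3 (the buyer proposes): the seller can get 400 next round, worth 0.98 × 400 = 392 now. The buyer offers 392 and keeps 400 − 392 = 8.
Round 2 (the seller proposes): the buyer can get 8 next round, worth 0.98 × 8 = 7.84 now, so the seller offers 7.84, keeping 392.16.
Round 1 (the buyer proposes): the seller can get 392.16 next round, worth 0.98 × 392.16 = 384.3168 now, so the buyer offers 384.3168, keeping 15.6832.

384.32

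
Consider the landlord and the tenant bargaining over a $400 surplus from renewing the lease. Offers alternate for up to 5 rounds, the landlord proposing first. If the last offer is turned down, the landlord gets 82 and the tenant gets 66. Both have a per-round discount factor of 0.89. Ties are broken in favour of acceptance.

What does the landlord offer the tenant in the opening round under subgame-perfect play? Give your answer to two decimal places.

111.59

Solve by backward induction from round 5.
Round 5 (the landlord proposes): the tenant gets 66 if talks fail, so the landlord offers 66 and keeps 334.
Round 4 (the tenant proposes): the landlord can get 334 next round, worth 0.89 × 334 = 297.26 now. The tenant offers 297.26 and keeps 400 − 297.26 = 102.74.
Round 3 (the landlord proposes): the tenant can get 102.74 next round, worth 0.89 × 102.74 = 91.4386 now; the landlord offers that and keeps 308.5614.
Round 2 (the tenant proposes): the landlord can get 308.5614 next round, worth 0.89 × 308.5614 = 274.619646 now, so the tenant offers 274.619646, keeping 125.380354.
Round 1 (the landlord proposes): the tenant can get 125.380354 next round, worth 0.89 × 125.380354 = 111.58851506 now; the landlord offers that and keeps 288.41148494.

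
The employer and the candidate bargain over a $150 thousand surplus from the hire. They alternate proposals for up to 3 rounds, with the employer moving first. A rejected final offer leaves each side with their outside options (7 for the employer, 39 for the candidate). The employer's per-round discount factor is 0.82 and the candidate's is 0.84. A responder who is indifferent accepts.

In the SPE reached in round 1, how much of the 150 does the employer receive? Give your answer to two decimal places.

100.46

Work backward from the last round.
Round 3 (the employer proposes): the candidate gets 39 if talks fail, so the employer offers 39 and keeps 111.
Round 2 (the candidate proposes): the employer can get 111 next round, worth 0.82 × 111 = 91.02 now. The candidate offers 91.02 and keeps 150 − 91.02 = 58.98.
Round 1 (the employer proposes): the candidate can get 58.98 next round, worth 0.84 × 58.98 = 49.5432 now; the employer offers that and keeps 100.4568.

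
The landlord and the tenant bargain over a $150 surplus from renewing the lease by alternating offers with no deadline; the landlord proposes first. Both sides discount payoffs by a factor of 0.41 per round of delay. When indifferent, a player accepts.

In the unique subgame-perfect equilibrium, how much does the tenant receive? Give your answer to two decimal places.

Let x be the landlord's share when the landlord proposes and y be the tenant's share when the tenant proposes.
The tenant accepts iff offered ≥ 0.41·y, so x = 150 − 0.41y. Symmetrically y = 150 − 0.41x.
Substituting: x = 150 − 0.41(150 − 0.41x), giving x(1 − 0.41·0.41) = 150(1 − 0.41).
So x = 150 × 0.59 / 0.8319 ≈ 106.3830, and the tenant receives 150 − x ≈ 43.6170.

43.62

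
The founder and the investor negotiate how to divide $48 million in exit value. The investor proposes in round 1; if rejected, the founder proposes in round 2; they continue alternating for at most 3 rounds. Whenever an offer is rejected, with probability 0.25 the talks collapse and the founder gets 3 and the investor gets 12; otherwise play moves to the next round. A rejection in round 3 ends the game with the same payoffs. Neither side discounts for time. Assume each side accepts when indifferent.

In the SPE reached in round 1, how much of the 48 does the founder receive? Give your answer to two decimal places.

Round 3 (the investor proposes): the founder gets 3 if talks fail, so the investor offers 3 and keeps 45.
Round 2 (the founder proposes): rejecting gives the investor an expected 0.75 × 45 + 0.25 × 12 = 36.75, so the founder offers 36.75, keeping 11.25.
Round 1 (the investor proposes): rejecting gives the founder an expected 0.75 × 11.25 + 0.25 × 3 = 9.1875, so the investor offers 9.1875, keeping 38.8125.

9.19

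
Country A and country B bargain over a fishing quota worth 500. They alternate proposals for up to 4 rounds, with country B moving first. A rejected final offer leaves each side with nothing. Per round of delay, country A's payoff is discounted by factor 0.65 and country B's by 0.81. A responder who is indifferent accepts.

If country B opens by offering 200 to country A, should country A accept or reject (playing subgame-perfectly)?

Round 4 (country A proposes): rejection yields 0 for country B; country A offers 0 and keeps 500.
Round 3 (country B proposes): country A can get 500 next round, worth 0.65 × 500 = 325 now; country B offers that and keeps 175.
Round 2 (country A proposes): country B can get 175 next round, worth 0.81 × 175 = 141.75 now; country A offers that and keeps 358.25.
So by rejecting in round 1, country A gets 358.25 next round, worth 0.65 × 358.25 = 232.8625 now.
Offer 200 < 232.8625, so country A rejects.

Reject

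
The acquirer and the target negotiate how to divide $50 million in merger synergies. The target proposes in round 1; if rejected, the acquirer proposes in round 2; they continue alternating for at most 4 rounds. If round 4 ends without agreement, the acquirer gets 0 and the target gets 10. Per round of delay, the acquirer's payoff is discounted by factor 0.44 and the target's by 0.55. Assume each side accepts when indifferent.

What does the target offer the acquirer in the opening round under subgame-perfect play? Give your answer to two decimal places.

Round 4 (the acquirer proposes): the target gets 10 if talks fail, so the acquirer offers 10 and keeps 40.
Round 3 (the target proposes): the acquirer can get 40 next round, worth 0.44 × 40 = 17.6 now; the target offers that and keeps 32.4.
Round 2 (the acquirer proposes): the target can get 32.4 next round, worth 0.55 × 32.4 = 17.82 now, so the acquirer offers 17.82, keeping 32.18.
Round 1 (the target proposes): the acquirer can get 32.18 next round, worth 0.44 × 32.18 = 14.1592 now, so the target offers 14.1592, keeping 35.8408.

14.16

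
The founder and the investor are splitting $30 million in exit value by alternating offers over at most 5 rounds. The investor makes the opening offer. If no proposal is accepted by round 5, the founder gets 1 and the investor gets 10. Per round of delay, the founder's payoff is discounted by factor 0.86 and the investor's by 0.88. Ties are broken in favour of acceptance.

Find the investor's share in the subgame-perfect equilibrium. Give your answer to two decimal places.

Round 5 (the investor proposes): the founder gets 1 if talks fail, so the investor offers 1 and keeps 29.
Round 4 (the founder proposes): the investor can get 29 next round, worth 0.88 × 29 = 25.52 now; the founder offers that and keeps 4.48.
Round 3 (the investor proposes): the founder can get 4.48 next round, worth 0.86 × 4.48 = 3.8528 now, so the investor offers 3.8528, keeping 26.1472.
Round 2 (the founder proposes): the investor can get 26.1472 next round, worth 0.88 × 26.1472 = 23.009536 now; the founder offers that and keeps 6.990464.
Round 1 (the investor proposes): the founder can get 6.990464 next round, worth 0.86 × 6.990464 = 6.01179904 now; the investor offers that and keeps 23.98820096.

23.99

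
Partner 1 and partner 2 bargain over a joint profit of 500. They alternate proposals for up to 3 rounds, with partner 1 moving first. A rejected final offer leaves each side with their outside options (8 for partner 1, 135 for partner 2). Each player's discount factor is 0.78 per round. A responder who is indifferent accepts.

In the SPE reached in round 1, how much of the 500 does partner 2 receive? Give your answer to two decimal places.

167.93

Round 3 (partner 1 proposes): partner 2 gets 135 if talks fail, so partner 1 offers 135 and keeps 365.
Round 2 (partner 2 proposes): partner 1 can get 365 next round, worth 0.78 × 365 = 284.7 now. Partner 2 offers 284.7 and keeps 500 − 284.7 = 215.3.
Round 1 (partner 1 proposes): partner 2 can get 215.3 next round, worth 0.78 × 215.3 = 167.934 now; partner 1 offers that and keeps 332.066.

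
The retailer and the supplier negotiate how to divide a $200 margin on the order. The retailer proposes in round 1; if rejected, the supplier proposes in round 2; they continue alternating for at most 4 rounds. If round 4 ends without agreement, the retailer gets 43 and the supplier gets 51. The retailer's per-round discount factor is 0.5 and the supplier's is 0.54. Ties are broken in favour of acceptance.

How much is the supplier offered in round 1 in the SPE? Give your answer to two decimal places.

Work backward from the last round.
Round 4 (the supplier proposes): the retailer gets 43 if talks fail, so the supplier offers 43 and keeps 157.
Round 3 (the retailer proposes): the supplier can get 157 next round, worth 0.54 × 157 = 84.78 now. The retailer offers 84.78 and keeps 200 − 84.78 = 115.22.
Round 2 (the supplier proposes): the retailer can get 115.22 next round, worth 0.5 × 115.22 = 57.61 now. The supplier offers 57.61 and keeps 200 − 57.61 = 142.39.
Round 1 (the retailer proposes): the supplier can get 142.39 next round, worth 0.54 × 142.39 = 76.8906 now. The retailer offers 76.8906 and keeps 200 − 76.8906 = 123.1094.

76.89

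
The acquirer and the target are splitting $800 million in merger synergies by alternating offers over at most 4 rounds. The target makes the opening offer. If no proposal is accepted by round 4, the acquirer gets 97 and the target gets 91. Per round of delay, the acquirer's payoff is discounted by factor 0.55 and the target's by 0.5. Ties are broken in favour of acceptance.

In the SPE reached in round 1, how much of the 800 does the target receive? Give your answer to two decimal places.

472.76

Round 4 (the acquirer proposes): the target gets 91 if talks fail, so the acquirer offers 91 and keeps 709.
Round 3 (the target proposes): the acquirer can get 709 next round, worth 0.55 × 709 = 389.95 now, so the target offers 389.95, keeping 410.05.
Round 2 (the acquirer proposes): the target can get 410.05 next round, worth 0.5 × 410.05 = 205.025 now; the acquirer offers that and keeps 594.975.
Round 1 (the target proposes): the acquirer can get 594.975 next round, worth 0.55 × 594.975 = 327.23625 now, so the target offers 327.23625, keeping 472.76375.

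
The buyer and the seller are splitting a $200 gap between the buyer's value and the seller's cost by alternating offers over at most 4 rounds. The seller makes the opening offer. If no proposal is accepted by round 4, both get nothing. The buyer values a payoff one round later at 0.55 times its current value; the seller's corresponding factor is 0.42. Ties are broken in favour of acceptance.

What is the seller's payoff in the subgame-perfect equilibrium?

Solve by backward induction from round 4.
Round 4 (the buyer proposes): rejection yields 0 for the seller; the buyer offers 0 and keeps 200.
Round 3 (the seller proposes): the buyer can get 200 next round, worth 0.55 × 200 = 110 now. The seller offers 110 and keeps 200 − 110 = 90.
Round 2 (the buyer proposes): the seller can get 90 next round, worth 0.42 × 90 = 37.8 now. The buyer offers 37.8 and keeps 200 − 37.8 = 162.2.
Round 1 (the seller proposes): the buyer can get 162.2 next round, worth 0.55 × 162.2 = 89.21 now; the seller offers that and keeps 110.79.

110.79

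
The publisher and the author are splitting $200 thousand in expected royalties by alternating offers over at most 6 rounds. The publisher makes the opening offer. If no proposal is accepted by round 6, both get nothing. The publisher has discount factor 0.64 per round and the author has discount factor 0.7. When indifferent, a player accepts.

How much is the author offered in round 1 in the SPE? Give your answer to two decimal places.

Round 6 (the author proposes): the publisher will accept anything ≥ 0, so the author offers 0 and keeps 200.
Round 5 (the publisher proposes): the author can get 200 next round, worth 0.7 × 200 = 140 now. The publisher offers 140 and keeps 200 − 140 = 60.
Round 4 (the author proposes): the publisher can get 60 next round, worth 0.64 × 60 = 38.4 now. The author offers 38.4 and keeps 200 − 38.4 = 161.6.
Round 3 (the publisher proposes): the author can get 161.6 next round, worth 0.7 × 161.6 = 113.12 now, so the publisher offers 113.12, keeping 86.88.
Round 2 (the author proposes): the publisher can get 86.88 next round, worth 0.64 × 86.88 = 55.6032 now; the author offers that and keeps 144.3968.
Round 1 (the publisher proposes): the author can get 144.3968 next round, worth 0.7 × 144.3968 = 101.07776 now. The publisher offers 101.07776 and keeps 200 − 101.07776 = 98.92224.

101.08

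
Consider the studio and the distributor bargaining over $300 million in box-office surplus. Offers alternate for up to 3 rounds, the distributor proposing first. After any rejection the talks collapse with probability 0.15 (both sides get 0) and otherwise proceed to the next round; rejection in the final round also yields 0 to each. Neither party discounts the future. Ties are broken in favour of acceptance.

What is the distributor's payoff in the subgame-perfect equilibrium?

Round 3 (the distributor proposes): the studio will accept anything ≥ 0, so the distributor offers 0 and keeps 300.
Round 2 (the studio proposes): rejecting gives the distributor an expected 0.85 × 300 = 255; the studio offers that and keeps 45.
Round 1 (the distributor proposes): rejecting gives the studio an expected 0.85 × 45 = 38.25. The distributor offers 38.25 and keeps 300 − 38.25 = 261.75.

261.75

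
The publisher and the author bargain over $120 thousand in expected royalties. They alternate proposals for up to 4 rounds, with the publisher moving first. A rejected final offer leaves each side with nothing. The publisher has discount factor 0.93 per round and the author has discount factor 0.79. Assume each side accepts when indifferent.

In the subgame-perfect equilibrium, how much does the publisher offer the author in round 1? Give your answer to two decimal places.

76.29

Round 4 (the author proposes): rejection yields 0 for the publisher; the author offers 0 and keeps 120.
Round 3 (the publisher proposes): the author can get 120 next round, worth 0.79 × 120 = 94.8 now; the publisher offers that and keeps 25.2.
Round 2 (the author proposes): the publisher can get 25.2 next round, worth 0.93 × 25.2 = 23.436 now. The author offers 23.436 and keeps 120 − 23.436 = 96.564.
Round 1 (the publisher proposes): the author can get 96.564 next round, worth 0.79 × 96.564 = 76.28556 now; the publisher offers that and keeps 43.71444.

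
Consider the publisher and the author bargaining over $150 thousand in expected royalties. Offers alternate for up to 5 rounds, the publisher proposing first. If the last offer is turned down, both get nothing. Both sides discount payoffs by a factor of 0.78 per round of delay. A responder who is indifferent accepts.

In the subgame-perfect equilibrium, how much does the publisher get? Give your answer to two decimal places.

108.60

Round 5 (the publisher proposes): rejection yields 0 for the author; the publisher offers 0 and keeps 150.
Round 4 (the author proposes): the publisher can get 150 next round, worth 0.78 × 150 = 117 now. The author offers 117 and keeps 150 − 117 = 33.
Round 3 (the publisher proposes): the author can get 33 next round, worth 0.78 × 33 = 25.74 now; the publisher offers that and keeps 124.26.
Round 2 (the author proposes): the publisher can get 124.26 next round, worth 0.78 × 124.26 = 96.9228 now, so the author offers 96.9228, keeping 53.0772.
Round 1 (the publisher proposes): the author can get 53.0772 next round, worth 0.78 × 53.0772 = 41.400216 now. The publisher offers 41.400216 and keeps 150 − 41.400216 = 108.599784.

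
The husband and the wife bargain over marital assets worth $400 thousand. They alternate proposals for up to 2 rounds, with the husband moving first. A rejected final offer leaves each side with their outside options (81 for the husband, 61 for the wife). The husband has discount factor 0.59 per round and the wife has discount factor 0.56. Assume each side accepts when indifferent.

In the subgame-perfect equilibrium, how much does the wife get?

Round 2 (the wife proposes): the husband gets 81 if talks fail, so the wife offers 81 and keeps 319.
Round 1 (the husband proposes): the wife can get 319 next round, worth 0.56 × 319 = 178.64 now. The husband offers 178.64 and keeps 400 − 178.64 = 221.36.

178.64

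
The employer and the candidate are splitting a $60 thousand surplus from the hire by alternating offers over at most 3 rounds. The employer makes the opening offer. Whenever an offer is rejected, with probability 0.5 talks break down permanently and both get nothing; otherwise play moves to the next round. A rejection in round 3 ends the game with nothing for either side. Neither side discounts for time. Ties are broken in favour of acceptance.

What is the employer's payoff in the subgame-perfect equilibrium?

Round 3 (the employer proposes): the candidate will accept anything ≥ 0, so the employer offers 0 and keeps 60.
Round 2 (the candidate proposes): rejecting gives the employer an expected 0.5 × 60 = 30. The candidate offers 30 and keeps 60 − 30 = 30.
Round 1 (the employer proposes): rejecting gives the candidate an expected 0.5 × 30 = 15. The employer offers 15 and keeps 60 − 15 = 45.

45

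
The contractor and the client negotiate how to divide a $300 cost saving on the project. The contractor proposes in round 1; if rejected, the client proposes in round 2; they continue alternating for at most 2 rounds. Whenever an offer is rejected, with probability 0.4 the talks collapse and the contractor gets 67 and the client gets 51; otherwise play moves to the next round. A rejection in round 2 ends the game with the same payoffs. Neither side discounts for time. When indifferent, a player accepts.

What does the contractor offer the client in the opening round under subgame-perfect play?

160.2

Round 2 (the client proposes): the contractor gets 67 if talks fail, so the client offers 67 and keeps 233.
Round 1 (the contractor proposes): rejecting gives the client an expected 0.6 × 233 + 0.4 × 51 = 160.2. The contractor offers 160.2 and keeps 300 − 160.2 = 139.8.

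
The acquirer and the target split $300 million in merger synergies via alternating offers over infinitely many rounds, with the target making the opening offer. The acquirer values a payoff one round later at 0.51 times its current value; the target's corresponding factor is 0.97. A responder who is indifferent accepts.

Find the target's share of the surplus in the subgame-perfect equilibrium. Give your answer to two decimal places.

290.92

In a stationary SPE each proposer offers the other exactly their discounted continuation value.
If the target keeps x when proposing and the acquirer keeps y when proposing, then x = 300 − 0.51y and y = 300 − 0.97x.
Solving: x = 300(1 − 0.51) / (1 − 0.97·0.51) = 147 / 0.5053 ≈ 290.9163.
The acquirer gets 300 − 290.9163 ≈ 9.0837.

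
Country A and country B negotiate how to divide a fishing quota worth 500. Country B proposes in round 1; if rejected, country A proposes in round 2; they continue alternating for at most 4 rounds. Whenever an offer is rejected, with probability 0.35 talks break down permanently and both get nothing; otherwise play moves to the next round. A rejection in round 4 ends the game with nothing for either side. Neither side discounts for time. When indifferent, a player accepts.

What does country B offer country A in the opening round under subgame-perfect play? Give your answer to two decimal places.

251.06

Round 4 (country A proposes): rejection yields 0 for country B; country A offers 0 and keeps 500.
Round 3 (country B proposes): rejecting gives country A an expected 0.65 × 500 = 325. Country B offers 325 and keeps 500 − 325 = 175.
Round 2 (country A proposes): rejecting gives country B an expected 0.65 × 175 = 113.75, so country A offers 113.75, keeping 386.25.
Round 1 (country B proposes): rejecting gives country A an expected 0.65 × 386.25 = 251.0625. Country B offers 251.0625 and keeps 500 − 251.0625 = 248.9375.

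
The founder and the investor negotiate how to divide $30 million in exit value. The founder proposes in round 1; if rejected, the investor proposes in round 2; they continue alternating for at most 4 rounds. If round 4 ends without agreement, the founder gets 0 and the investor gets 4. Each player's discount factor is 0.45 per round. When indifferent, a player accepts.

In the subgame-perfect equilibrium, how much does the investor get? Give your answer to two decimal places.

10.16

Solve by backward induction from round 4.
Round 4 (the investor proposes): rejection yields 0 for the founder; the investor offers 0 and keeps 30.
Round 3 (the founder proposes): the investor can get 30 next round, worth 0.45 × 30 = 13.5 now; the founder offers that and keeps 16.5.
Round 2 (the investor proposes): the founder can get 16.5 next round, worth 0.45 × 16.5 = 7.425 now; the investor offers that and keeps 22.575.
Round 1 (the founder proposes): the investor can get 22.575 next round, worth 0.45 × 22.575 = 10.15875 now. The founder offers 10.15875 and keeps 30 − 10.15875 = 19.84125.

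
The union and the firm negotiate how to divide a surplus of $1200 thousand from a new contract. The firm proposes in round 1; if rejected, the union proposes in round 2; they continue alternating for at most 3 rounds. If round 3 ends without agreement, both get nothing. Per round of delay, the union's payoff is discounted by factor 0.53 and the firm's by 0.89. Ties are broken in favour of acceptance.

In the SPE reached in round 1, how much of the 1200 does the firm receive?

Round 3 (the firm proposes): the union will accept anything ≥ 0, so the firm offers 0 and keeps 1200.
Round 2 (the union proposes): the firm can get 1200 next round, worth 0.89 × 1200 = 1068 now. The union offers 1068 and keeps 1200 − 1068 = 132.
Round 1 (the firm proposes): the union can get 132 next round, worth 0.53 × 132 = 69.96 now, so the firm offers 69.96, keeping 1130.04.

1130.04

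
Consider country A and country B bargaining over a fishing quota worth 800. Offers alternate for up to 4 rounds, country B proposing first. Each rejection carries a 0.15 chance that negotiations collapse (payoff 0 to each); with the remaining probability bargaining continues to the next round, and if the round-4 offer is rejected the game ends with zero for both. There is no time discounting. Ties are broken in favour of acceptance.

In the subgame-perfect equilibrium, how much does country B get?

By backward induction:
Round 4 (country A proposes): rejection yields 0 for country B; country A offers 0 and keeps 800.
Round 3 (country B proposes): rejecting gives country A an expected 0.85 × 800 = 680, so country B offers 680, keeping 120.
Round 2 (country A proposes): rejecting gives country B an expected 0.85 × 120 = 102. Country A offers 102 and keeps 800 − 102 = 698.
Round 1 (country B proposes): rejecting gives country A an expected 0.85 × 698 = 593.3. Country B offers 593.3 and keeps 800 − 593.3 = 206.7.

206.7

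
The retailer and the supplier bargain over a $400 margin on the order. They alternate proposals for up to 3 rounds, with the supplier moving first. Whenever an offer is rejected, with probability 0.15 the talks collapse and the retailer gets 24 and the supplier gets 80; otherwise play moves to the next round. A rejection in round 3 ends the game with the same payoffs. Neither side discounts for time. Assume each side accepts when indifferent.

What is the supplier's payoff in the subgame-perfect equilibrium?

Round 3 (the supplier proposes): the retailer gets 24 if talks fail, so the supplier offers 24 and keeps 376.
Round 2 (the retailer proposes): rejecting gives the supplier an expected 0.85 × 376 + 0.15 × 80 = 331.6. The retailer offers 331.6 and keeps 400 − 331.6 = 68.4.
Round 1 (the supplier proposes): rejecting gives the retailer an expected 0.85 × 68.4 + 0.15 × 24 = 61.74; the supplier offers that and keeps 338.26.

338.26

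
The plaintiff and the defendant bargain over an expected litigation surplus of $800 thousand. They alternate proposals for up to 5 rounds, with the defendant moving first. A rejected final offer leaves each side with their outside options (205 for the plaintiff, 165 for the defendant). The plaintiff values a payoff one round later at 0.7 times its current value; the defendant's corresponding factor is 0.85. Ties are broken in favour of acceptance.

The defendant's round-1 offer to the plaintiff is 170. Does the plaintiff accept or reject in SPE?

Reject

Round 5 (the defendant proposes): the plaintiff gets 205 if talks fail, so the defendant offers 205 and keeps 595.
Round 4 (the plaintiff proposes): the defendant can get 595 next round, worth 0.85 × 595 = 505.75 now; the plaintiff offers that and keeps 294.25.
Round 3 (the defendant proposes): the plaintiff can get 294.25 next round, worth 0.7 × 294.25 = 205.975 now. The defendant offers 205.975 and keeps 800 − 205.975 = 594.025.
Round 2 (the plaintiff proposes): the defendant can get 594.025 next round, worth 0.85 × 594.025 = 504.92125 now, so the plaintiff offers 504.92125, keeping 295.07875.
So by rejecting in round 1, the plaintiff gets 295.07875 next round, worth 0.7 × 295.07875 = 206.555125 now.
Offer 170 < 206.555125, so the plaintiff rejects.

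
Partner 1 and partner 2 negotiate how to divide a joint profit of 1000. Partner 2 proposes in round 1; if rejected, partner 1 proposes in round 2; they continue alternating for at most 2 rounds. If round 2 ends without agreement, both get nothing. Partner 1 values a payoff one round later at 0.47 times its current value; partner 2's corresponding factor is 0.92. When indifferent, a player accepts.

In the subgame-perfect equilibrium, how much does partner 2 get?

530

Round 2 (partner 1 proposes): rejection yields 0 for partner 2; partner 1 offers 0 and keeps 1000.
Round 1 (partner 2 proposes): partner 1 can get 1000 next round, worth 0.47 × 1000 = 470 now. Partner 2 offers 470 and keeps 1000 − 470 = 530.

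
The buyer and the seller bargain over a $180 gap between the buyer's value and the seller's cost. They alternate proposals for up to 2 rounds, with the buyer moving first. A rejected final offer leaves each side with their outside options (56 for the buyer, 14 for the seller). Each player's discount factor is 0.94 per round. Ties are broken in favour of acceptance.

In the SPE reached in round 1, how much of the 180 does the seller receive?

116.56

By backward induction:
Round 2 (the seller proposes): the buyer gets 56 if talks fail, so the seller offers 56 and keeps 124.
Round 1 (the buyer proposes): the seller can get 124 next round, worth 0.94 × 124 = 116.56 now. The buyer offers 116.56 and keeps 180 − 116.56 = 63.44.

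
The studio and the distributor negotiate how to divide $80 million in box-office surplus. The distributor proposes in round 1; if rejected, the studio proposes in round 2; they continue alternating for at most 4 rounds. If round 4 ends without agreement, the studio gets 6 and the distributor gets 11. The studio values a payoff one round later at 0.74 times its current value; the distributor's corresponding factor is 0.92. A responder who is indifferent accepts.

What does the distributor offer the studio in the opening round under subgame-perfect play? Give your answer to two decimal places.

39.50

Round 4 (the studio proposes): the distributor gets 11 if talks fail, so the studio offers 11 and keeps 69.
Round 3 (the distributor proposes): the studio can get 69 next round, worth 0.74 × 69 = 51.06 now, so the distributor offers 51.06, keeping 28.94.
Round 2 (the studio proposes): the distributor can get 28.94 next round, worth 0.92 × 28.94 = 26.6248 now, so the studio offers 26.6248, keeping 53.3752.
Round 1 (the distributor proposes): the studio can get 53.3752 next round, worth 0.74 × 53.3752 = 39.497648 now; the distributor offers that and keeps 40.502352.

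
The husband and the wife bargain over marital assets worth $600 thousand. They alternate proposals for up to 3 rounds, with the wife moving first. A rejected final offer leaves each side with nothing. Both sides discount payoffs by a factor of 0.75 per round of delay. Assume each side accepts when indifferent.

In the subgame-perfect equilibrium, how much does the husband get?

112.5

By backward induction:
Round 3 (the wife proposes): rejection yields 0 for the husband; the wife offers 0 and keeps 600.
Round 2 (the husband proposes): the wife can get 600 next round, worth 0.75 × 600 = 450 now; the husband offers that and keeps 150.
Round 1 (the wife proposes): the husband can get 150 next round, worth 0.75 × 150 = 112.5 now; the wife offers that and keeps 487.5.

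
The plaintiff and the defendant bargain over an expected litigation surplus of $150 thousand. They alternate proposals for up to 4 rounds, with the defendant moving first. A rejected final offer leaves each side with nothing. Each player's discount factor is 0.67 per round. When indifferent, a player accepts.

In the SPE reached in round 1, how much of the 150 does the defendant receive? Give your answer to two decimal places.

Round 4 (the plaintiff proposes): the defendant will accept anything ≥ 0, so the plaintiff offers 0 and keeps 150.
Round 3 (the defendant proposes): the plaintiff can get 150 next round, worth 0.67 × 150 = 100.5 now. The defendant offers 100.5 and keeps 150 − 100.5 = 49.5.
Round 2 (the plaintiff proposes): the defendant can get 49.5 next round, worth 0.67 × 49.5 = 33.165 now. The plaintiff offers 33.165 and keeps 150 − 33.165 = 116.835.
Round 1 (the defendant proposes): the plaintiff can get 116.835 next round, worth 0.67 × 116.835 = 78.27945 now, so the defendant offers 78.27945, keeping 71.72055.

71.72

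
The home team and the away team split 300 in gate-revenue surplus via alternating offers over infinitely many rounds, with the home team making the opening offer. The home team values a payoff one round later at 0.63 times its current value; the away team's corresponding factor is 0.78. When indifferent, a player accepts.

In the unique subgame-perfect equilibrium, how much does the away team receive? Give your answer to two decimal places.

170.23

In a stationary SPE each proposer offers the other exactly their discounted continuation value.
If the home team keeps x when proposing and the away team keeps y when proposing, then x = 300 − 0.78y and y = 300 − 0.63x.
Solving: x = 300(1 − 0.78) / (1 − 0.63·0.78) = 66 / 0.5086 ≈ 129.7680.
The away team gets 300 − 129.7680 ≈ 170.2320.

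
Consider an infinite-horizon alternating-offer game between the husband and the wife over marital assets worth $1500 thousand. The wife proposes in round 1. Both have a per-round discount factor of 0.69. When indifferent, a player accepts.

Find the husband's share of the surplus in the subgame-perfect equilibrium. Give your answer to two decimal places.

612.43

In a stationary SPE each proposer offers the other exactly their discounted continuation value.
If the wife keeps x when proposing and the husband keeps y when proposing, then x = 1500 − 0.69y and y = 1500 − 0.69x.
Solving: x = 1500(1 − 0.69) / (1 − 0.69·0.69) = 465 / 0.5239 ≈ 887.5740.
The husband gets 1500 − 887.5740 ≈ 612.4260.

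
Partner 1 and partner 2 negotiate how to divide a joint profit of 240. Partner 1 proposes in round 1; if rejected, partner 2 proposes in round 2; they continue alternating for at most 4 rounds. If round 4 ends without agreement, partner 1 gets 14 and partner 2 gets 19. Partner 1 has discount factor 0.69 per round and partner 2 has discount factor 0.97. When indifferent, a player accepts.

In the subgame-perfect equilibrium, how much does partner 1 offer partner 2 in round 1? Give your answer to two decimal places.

Round 4 (partner 2 proposes): partner 1 gets 14 if talks fail, so partner 2 offers 14 and keeps 226.
Round 3 (partner 1 proposes): partner 2 can get 226 next round, worth 0.97 × 226 = 219.22 now; partner 1 offers that and keeps 20.78.
Round 2 (partner 2 proposes): partner 1 can get 20.78 next round, worth 0.69 × 20.78 = 14.3382 now; partner 2 offers that and keeps 225.6618.
Round 1 (partner 1 proposes): partner 2 can get 225.6618 next round, worth 0.97 × 225.6618 = 218.891946 now, so partner 1 offers 218.891946, keeping 21.108054.

218.89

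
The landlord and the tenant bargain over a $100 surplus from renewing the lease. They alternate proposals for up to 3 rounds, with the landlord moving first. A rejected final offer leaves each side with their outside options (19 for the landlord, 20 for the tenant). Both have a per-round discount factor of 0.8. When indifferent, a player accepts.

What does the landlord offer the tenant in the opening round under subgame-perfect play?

Round 3 (the landlord proposes): the tenant gets 20 if talks fail, so the landlord offers 20 and keeps 80.
Round 2 (the tenant proposes): the landlord can get 80 next round, worth 0.8 × 80 = 64 now; the tenant offers that and keeps 36.
Round 1 (the landlord proposes): the tenant can get 36 next round, worth 0.8 × 36 = 28.8 now. The landlord offers 28.8 and keeps 100 − 28.8 = 71.2.

28.8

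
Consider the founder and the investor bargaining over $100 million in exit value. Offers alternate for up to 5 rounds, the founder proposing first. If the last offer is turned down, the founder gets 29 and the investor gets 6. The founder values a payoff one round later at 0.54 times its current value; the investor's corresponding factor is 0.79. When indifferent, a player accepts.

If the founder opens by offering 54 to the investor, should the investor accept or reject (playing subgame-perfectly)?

Accept

Round 5 (the founder proposes): the investor gets 6 if talks fail, so the founder offers 6 and keeps 94.
Round 4 (the investor proposes): the founder can get 94 next round, worth 0.54 × 94 = 50.76 now; the investor offers that and keeps 49.24.
Round 3 (the founder proposes): the investor can get 49.24 next round, worth 0.79 × 49.24 = 38.8996 now; the founder offers that and keeps 61.1004.
Round 2 (the investor proposes): the founder can get 61.1004 next round, worth 0.54 × 61.1004 = 32.994216 now, so the investor offers 32.994216, keeping 67.005784.
So by rejecting in round 1, the investor gets 67.005784 next round, worth 0.79 × 67.005784 = 52.93456936 now.
Offer 54 ≥ 52.93456936, so the investor accepts.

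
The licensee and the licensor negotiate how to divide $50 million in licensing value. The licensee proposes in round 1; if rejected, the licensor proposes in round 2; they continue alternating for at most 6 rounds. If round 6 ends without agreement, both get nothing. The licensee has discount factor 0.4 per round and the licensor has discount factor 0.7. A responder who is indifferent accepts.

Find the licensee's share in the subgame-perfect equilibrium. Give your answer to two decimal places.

Round 6 (the licensor proposes): rejection yields 0 for the licensee; the licensor offers 0 and keeps 50.
Round 5 (the licensee proposes): the licensor can get 50 next round, worth 0.7 × 50 = 35 now; the licensee offers that and keeps 15.
Round 4 (the licensor proposes): the licensee can get 15 next round, worth 0.4 × 15 = 6 now; the licensor offers that and keeps 44.
Round 3 (the licensee proposes): the licensor can get 44 next round, worth 0.7 × 44 = 30.8 now, so the licensee offers 30.8, keeping 19.2.
Round 2 (the licensor proposes): the licensee can get 19.2 next round, worth 0.4 × 19.2 = 7.68 now; the licensor offers that and keeps 42.32.
Round 1 (the licensee proposes): the licensor can get 42.32 next round, worth 0.7 × 42.32 = 29.624 now; the licensee offers that and keeps 20.376.

20.38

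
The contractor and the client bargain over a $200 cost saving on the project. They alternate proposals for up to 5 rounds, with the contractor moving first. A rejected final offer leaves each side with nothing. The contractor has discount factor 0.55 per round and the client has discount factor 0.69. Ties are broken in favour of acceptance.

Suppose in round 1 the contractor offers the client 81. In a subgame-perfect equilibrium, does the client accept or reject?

Round 5 (the contractor proposes): rejection yields 0 for the client; the contractor offers 0 and keeps 200.
Round 4 (the client proposes): the contractor can get 200 next round, worth 0.55 × 200 = 110 now. The client offers 110 and keeps 200 − 110 = 90.
Round 3 (the contractor proposes): the client can get 90 next round, worth 0.69 × 90 = 62.1 now, so the contractor offers 62.1, keeping 137.9.
Round 2 (the client proposes): the contractor can get 137.9 next round, worth 0.55 × 137.9 = 75.845 now. The client offers 75.845 and keeps 200 − 75.845 = 124.155.
So by rejecting in round 1, the client gets 124.155 next round, worth 0.69 × 124.155 = 85.66695 now.
Offer 81 < 85.66695, so the client rejects.

Reject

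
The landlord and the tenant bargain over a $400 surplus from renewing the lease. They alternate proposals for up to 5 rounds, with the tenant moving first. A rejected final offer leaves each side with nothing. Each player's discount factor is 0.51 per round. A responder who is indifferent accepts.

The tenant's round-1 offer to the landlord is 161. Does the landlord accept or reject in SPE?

Round 5 (the tenant proposes): the landlord will accept anything ≥ 0, so the tenant offers 0 and keeps 400.
Round 4 (the landlord proposes): the tenant can get 400 next round, worth 0.51 × 400 = 204 now, so the landlord offers 204, keeping 196.
Round 3 (the tenant proposes): the landlord can get 196 next round, worth 0.51 × 196 = 99.96 now; the tenant offers that and keeps 300.04.
Round 2 (the landlord proposes): the tenant can get 300.04 next round, worth 0.51 × 300.04 = 153.0204 now; the landlord offers that and keeps 246.9796.
So by rejecting in round 1, the landlord gets 246.9796 next round, worth 0.51 × 246.9796 = 125.959596 now.
Offer 161 ≥ 125.959596, so the landlord accepts.

Accept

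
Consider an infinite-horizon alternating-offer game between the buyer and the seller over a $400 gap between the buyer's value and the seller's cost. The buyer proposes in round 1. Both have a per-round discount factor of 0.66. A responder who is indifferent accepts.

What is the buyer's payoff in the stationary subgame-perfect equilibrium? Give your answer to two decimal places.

In a stationary SPE each proposer offers the other exactly their discounted continuation value.
If the buyer keeps x when proposing and the seller keeps y when proposing, then x = 400 − 0.66y and y = 400 − 0.66x.
Solving: x = 400(1 − 0.66) / (1 − 0.66·0.66) = 136 / 0.5644 ≈ 240.9639.
The seller gets 400 − 240.9639 ≈ 159.0361.

240.96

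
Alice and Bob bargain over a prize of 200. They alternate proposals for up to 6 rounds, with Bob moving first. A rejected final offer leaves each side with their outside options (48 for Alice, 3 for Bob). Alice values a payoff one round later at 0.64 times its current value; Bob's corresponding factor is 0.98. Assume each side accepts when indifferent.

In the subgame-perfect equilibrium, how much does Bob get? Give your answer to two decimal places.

146.24

Work backward from the last round.
Round 6 (Alice proposes): Bob gets 3 if talks fail, so Alice offers 3 and keeps 197.
Round 5 (Bob proposes): Alice can get 197 next round, worth 0.64 × 197 = 126.08 now. Bob offers 126.08 and keeps 200 − 126.08 = 73.92.
Round 4 (Alice proposes): Bob can get 73.92 next round, worth 0.98 × 73.92 = 72.4416 now. Alice offers 72.4416 and keeps 200 − 72.4416 = 127.5584.
Round 3 (Bob proposes): Alice can get 127.5584 next round, worth 0.64 × 127.5584 = 81.637376 now. Bob offers 81.637376 and keeps 200 − 81.637376 = 118.362624.
Round 2 (Alice proposes): Bob can get 118.362624 next round, worth 0.98 × 118.362624 = 115.99537152 now. Alice offers 115.99537152 and keeps 200 − 115.99537152 = 84.00462848.
Round 1 (Bob proposes): Alice can get 84.00462848 next round, worth 0.64 × 84.00462848 = 53.7629622272 now; Bob offers that and keeps 146.2370377728.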